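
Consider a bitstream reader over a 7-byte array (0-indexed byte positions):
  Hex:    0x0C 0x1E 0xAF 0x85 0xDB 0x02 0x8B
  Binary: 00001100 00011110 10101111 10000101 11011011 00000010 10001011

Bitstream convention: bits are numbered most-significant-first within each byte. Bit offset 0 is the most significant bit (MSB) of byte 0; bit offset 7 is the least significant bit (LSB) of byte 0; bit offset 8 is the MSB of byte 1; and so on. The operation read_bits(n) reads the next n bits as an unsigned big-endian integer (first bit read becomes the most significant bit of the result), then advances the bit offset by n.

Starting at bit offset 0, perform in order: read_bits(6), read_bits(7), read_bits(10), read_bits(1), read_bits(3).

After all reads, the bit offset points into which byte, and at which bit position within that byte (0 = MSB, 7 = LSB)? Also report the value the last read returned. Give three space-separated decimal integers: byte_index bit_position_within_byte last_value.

Read 1: bits[0:6] width=6 -> value=3 (bin 000011); offset now 6 = byte 0 bit 6; 50 bits remain
Read 2: bits[6:13] width=7 -> value=3 (bin 0000011); offset now 13 = byte 1 bit 5; 43 bits remain
Read 3: bits[13:23] width=10 -> value=855 (bin 1101010111); offset now 23 = byte 2 bit 7; 33 bits remain
Read 4: bits[23:24] width=1 -> value=1 (bin 1); offset now 24 = byte 3 bit 0; 32 bits remain
Read 5: bits[24:27] width=3 -> value=4 (bin 100); offset now 27 = byte 3 bit 3; 29 bits remain

Answer: 3 3 4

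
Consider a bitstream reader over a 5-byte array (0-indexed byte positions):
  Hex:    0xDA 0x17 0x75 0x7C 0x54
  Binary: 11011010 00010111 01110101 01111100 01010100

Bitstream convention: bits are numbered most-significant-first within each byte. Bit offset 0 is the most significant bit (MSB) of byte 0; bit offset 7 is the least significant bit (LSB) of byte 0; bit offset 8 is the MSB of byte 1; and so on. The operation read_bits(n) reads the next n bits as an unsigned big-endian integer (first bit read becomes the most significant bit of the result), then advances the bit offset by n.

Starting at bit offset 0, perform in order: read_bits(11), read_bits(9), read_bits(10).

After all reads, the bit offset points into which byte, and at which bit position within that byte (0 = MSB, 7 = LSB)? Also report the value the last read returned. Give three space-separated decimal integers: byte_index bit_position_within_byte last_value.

Answer: 3 6 351

Derivation:
Read 1: bits[0:11] width=11 -> value=1744 (bin 11011010000); offset now 11 = byte 1 bit 3; 29 bits remain
Read 2: bits[11:20] width=9 -> value=375 (bin 101110111); offset now 20 = byte 2 bit 4; 20 bits remain
Read 3: bits[20:30] width=10 -> value=351 (bin 0101011111); offset now 30 = byte 3 bit 6; 10 bits remain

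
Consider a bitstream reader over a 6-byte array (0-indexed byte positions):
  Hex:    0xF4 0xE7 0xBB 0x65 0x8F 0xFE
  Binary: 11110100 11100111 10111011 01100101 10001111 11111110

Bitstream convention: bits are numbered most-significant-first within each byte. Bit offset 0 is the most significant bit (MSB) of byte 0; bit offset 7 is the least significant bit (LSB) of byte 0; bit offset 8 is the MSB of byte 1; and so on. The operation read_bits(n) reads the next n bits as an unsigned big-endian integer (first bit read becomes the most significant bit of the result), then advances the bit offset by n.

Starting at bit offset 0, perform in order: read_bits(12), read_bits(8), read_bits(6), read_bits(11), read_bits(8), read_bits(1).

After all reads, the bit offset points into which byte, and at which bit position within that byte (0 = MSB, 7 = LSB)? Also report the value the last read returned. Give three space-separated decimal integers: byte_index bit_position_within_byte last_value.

Read 1: bits[0:12] width=12 -> value=3918 (bin 111101001110); offset now 12 = byte 1 bit 4; 36 bits remain
Read 2: bits[12:20] width=8 -> value=123 (bin 01111011); offset now 20 = byte 2 bit 4; 28 bits remain
Read 3: bits[20:26] width=6 -> value=45 (bin 101101); offset now 26 = byte 3 bit 2; 22 bits remain
Read 4: bits[26:37] width=11 -> value=1201 (bin 10010110001); offset now 37 = byte 4 bit 5; 11 bits remain
Read 5: bits[37:45] width=8 -> value=255 (bin 11111111); offset now 45 = byte 5 bit 5; 3 bits remain
Read 6: bits[45:46] width=1 -> value=1 (bin 1); offset now 46 = byte 5 bit 6; 2 bits remain

Answer: 5 6 1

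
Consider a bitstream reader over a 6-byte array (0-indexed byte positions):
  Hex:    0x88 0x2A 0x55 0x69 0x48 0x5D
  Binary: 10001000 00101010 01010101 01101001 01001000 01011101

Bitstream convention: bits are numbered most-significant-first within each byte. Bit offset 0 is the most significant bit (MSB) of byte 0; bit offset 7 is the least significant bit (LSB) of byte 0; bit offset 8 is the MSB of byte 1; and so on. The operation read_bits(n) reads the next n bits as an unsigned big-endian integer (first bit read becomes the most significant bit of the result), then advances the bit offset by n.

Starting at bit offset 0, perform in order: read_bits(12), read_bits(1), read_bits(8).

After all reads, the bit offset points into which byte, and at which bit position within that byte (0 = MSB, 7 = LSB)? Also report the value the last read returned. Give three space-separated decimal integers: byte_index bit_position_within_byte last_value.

Read 1: bits[0:12] width=12 -> value=2178 (bin 100010000010); offset now 12 = byte 1 bit 4; 36 bits remain
Read 2: bits[12:13] width=1 -> value=1 (bin 1); offset now 13 = byte 1 bit 5; 35 bits remain
Read 3: bits[13:21] width=8 -> value=74 (bin 01001010); offset now 21 = byte 2 bit 5; 27 bits remain

Answer: 2 5 74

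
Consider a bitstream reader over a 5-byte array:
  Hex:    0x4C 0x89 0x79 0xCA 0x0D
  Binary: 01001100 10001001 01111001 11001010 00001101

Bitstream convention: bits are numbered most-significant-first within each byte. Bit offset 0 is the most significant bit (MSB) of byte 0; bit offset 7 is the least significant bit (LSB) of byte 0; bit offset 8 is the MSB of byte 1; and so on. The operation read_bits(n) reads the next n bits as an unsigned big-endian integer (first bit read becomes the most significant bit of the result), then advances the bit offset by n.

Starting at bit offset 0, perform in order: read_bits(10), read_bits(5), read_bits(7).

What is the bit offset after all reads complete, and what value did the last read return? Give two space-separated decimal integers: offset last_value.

Answer: 22 94

Derivation:
Read 1: bits[0:10] width=10 -> value=306 (bin 0100110010); offset now 10 = byte 1 bit 2; 30 bits remain
Read 2: bits[10:15] width=5 -> value=4 (bin 00100); offset now 15 = byte 1 bit 7; 25 bits remain
Read 3: bits[15:22] width=7 -> value=94 (bin 1011110); offset now 22 = byte 2 bit 6; 18 bits remain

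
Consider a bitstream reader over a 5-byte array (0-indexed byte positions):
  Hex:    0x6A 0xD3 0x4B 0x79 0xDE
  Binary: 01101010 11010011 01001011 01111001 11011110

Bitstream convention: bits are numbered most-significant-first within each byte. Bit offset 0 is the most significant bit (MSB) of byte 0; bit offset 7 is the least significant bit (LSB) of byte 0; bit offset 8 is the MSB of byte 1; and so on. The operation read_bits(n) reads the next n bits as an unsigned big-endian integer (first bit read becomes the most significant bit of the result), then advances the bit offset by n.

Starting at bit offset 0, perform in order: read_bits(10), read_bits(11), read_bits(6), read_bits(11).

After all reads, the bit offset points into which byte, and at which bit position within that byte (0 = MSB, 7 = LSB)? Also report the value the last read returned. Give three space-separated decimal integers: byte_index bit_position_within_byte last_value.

Answer: 4 6 1655

Derivation:
Read 1: bits[0:10] width=10 -> value=427 (bin 0110101011); offset now 10 = byte 1 bit 2; 30 bits remain
Read 2: bits[10:21] width=11 -> value=617 (bin 01001101001); offset now 21 = byte 2 bit 5; 19 bits remain
Read 3: bits[21:27] width=6 -> value=27 (bin 011011); offset now 27 = byte 3 bit 3; 13 bits remain
Read 4: bits[27:38] width=11 -> value=1655 (bin 11001110111); offset now 38 = byte 4 bit 6; 2 bits remain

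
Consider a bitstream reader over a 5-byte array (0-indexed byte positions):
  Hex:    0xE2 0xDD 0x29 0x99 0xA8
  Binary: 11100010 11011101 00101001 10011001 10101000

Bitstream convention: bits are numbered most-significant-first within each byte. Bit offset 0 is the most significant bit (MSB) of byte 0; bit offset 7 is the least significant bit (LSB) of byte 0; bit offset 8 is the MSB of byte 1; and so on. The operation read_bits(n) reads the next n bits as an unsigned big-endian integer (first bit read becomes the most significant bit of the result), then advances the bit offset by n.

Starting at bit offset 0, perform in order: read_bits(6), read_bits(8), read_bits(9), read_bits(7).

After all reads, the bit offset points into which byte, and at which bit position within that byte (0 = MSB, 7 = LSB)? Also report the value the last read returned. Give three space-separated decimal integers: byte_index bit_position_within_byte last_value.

Answer: 3 6 102

Derivation:
Read 1: bits[0:6] width=6 -> value=56 (bin 111000); offset now 6 = byte 0 bit 6; 34 bits remain
Read 2: bits[6:14] width=8 -> value=183 (bin 10110111); offset now 14 = byte 1 bit 6; 26 bits remain
Read 3: bits[14:23] width=9 -> value=148 (bin 010010100); offset now 23 = byte 2 bit 7; 17 bits remain
Read 4: bits[23:30] width=7 -> value=102 (bin 1100110); offset now 30 = byte 3 bit 6; 10 bits remain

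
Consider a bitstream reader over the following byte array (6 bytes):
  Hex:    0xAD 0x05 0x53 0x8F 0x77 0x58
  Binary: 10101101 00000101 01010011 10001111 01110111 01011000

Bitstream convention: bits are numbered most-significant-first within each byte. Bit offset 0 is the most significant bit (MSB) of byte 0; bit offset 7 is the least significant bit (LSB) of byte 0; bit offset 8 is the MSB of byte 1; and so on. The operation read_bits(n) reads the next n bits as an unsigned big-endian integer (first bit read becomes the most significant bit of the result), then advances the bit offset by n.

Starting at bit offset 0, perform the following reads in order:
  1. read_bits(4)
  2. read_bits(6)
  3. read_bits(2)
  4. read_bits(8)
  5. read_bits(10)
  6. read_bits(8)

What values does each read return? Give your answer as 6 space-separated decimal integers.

Read 1: bits[0:4] width=4 -> value=10 (bin 1010); offset now 4 = byte 0 bit 4; 44 bits remain
Read 2: bits[4:10] width=6 -> value=52 (bin 110100); offset now 10 = byte 1 bit 2; 38 bits remain
Read 3: bits[10:12] width=2 -> value=0 (bin 00); offset now 12 = byte 1 bit 4; 36 bits remain
Read 4: bits[12:20] width=8 -> value=85 (bin 01010101); offset now 20 = byte 2 bit 4; 28 bits remain
Read 5: bits[20:30] width=10 -> value=227 (bin 0011100011); offset now 30 = byte 3 bit 6; 18 bits remain
Read 6: bits[30:38] width=8 -> value=221 (bin 11011101); offset now 38 = byte 4 bit 6; 10 bits remain

Answer: 10 52 0 85 227 221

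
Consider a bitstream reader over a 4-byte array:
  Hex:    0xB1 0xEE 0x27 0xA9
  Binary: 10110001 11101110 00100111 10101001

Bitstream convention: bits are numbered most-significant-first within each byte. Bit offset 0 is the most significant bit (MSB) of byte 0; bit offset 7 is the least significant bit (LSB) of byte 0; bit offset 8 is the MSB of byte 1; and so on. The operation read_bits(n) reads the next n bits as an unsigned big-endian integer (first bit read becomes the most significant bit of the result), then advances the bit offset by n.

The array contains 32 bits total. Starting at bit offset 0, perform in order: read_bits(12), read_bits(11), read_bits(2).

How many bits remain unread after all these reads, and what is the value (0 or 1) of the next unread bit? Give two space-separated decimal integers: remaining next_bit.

Read 1: bits[0:12] width=12 -> value=2846 (bin 101100011110); offset now 12 = byte 1 bit 4; 20 bits remain
Read 2: bits[12:23] width=11 -> value=1811 (bin 11100010011); offset now 23 = byte 2 bit 7; 9 bits remain
Read 3: bits[23:25] width=2 -> value=3 (bin 11); offset now 25 = byte 3 bit 1; 7 bits remain

Answer: 7 0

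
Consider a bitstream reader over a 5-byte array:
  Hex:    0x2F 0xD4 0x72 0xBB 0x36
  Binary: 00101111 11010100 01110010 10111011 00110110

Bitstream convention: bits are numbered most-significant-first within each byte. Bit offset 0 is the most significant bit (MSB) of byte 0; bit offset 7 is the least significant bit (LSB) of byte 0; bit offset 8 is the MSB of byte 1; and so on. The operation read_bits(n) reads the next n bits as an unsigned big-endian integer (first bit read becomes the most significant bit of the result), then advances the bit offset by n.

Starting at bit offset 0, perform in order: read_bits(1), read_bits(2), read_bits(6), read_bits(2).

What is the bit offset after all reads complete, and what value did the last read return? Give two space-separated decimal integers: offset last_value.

Read 1: bits[0:1] width=1 -> value=0 (bin 0); offset now 1 = byte 0 bit 1; 39 bits remain
Read 2: bits[1:3] width=2 -> value=1 (bin 01); offset now 3 = byte 0 bit 3; 37 bits remain
Read 3: bits[3:9] width=6 -> value=31 (bin 011111); offset now 9 = byte 1 bit 1; 31 bits remain
Read 4: bits[9:11] width=2 -> value=2 (bin 10); offset now 11 = byte 1 bit 3; 29 bits remain

Answer: 11 2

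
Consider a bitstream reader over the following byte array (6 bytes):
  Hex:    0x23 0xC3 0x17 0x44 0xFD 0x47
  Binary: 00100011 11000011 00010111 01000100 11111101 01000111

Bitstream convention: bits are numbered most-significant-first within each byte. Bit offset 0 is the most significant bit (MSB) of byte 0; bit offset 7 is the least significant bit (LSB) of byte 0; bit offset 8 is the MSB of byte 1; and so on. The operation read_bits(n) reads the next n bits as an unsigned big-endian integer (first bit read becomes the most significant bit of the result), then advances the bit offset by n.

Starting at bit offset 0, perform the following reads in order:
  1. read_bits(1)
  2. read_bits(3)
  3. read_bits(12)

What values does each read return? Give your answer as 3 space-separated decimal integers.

Answer: 0 2 963

Derivation:
Read 1: bits[0:1] width=1 -> value=0 (bin 0); offset now 1 = byte 0 bit 1; 47 bits remain
Read 2: bits[1:4] width=3 -> value=2 (bin 010); offset now 4 = byte 0 bit 4; 44 bits remain
Read 3: bits[4:16] width=12 -> value=963 (bin 001111000011); offset now 16 = byte 2 bit 0; 32 bits remain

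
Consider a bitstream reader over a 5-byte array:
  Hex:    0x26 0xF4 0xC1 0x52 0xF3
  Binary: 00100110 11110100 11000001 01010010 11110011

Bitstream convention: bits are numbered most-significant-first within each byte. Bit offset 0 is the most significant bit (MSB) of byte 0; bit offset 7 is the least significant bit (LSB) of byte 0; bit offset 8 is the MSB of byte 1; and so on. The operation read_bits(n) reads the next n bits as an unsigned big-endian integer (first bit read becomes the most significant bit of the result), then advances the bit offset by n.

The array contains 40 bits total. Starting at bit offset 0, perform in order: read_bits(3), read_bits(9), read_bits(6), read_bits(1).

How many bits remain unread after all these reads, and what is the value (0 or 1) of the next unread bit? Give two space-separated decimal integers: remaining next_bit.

Read 1: bits[0:3] width=3 -> value=1 (bin 001); offset now 3 = byte 0 bit 3; 37 bits remain
Read 2: bits[3:12] width=9 -> value=111 (bin 001101111); offset now 12 = byte 1 bit 4; 28 bits remain
Read 3: bits[12:18] width=6 -> value=19 (bin 010011); offset now 18 = byte 2 bit 2; 22 bits remain
Read 4: bits[18:19] width=1 -> value=0 (bin 0); offset now 19 = byte 2 bit 3; 21 bits remain

Answer: 21 0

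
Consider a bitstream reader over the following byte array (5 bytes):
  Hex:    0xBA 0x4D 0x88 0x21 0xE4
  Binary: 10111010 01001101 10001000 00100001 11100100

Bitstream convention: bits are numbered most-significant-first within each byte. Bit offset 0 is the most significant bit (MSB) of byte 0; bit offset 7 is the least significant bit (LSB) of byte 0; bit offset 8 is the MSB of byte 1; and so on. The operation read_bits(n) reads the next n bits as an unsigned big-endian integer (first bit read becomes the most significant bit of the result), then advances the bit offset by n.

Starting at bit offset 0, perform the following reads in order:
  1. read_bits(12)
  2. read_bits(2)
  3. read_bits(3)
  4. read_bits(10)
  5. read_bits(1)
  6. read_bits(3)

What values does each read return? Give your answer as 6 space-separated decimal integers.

Read 1: bits[0:12] width=12 -> value=2980 (bin 101110100100); offset now 12 = byte 1 bit 4; 28 bits remain
Read 2: bits[12:14] width=2 -> value=3 (bin 11); offset now 14 = byte 1 bit 6; 26 bits remain
Read 3: bits[14:17] width=3 -> value=3 (bin 011); offset now 17 = byte 2 bit 1; 23 bits remain
Read 4: bits[17:27] width=10 -> value=65 (bin 0001000001); offset now 27 = byte 3 bit 3; 13 bits remain
Read 5: bits[27:28] width=1 -> value=0 (bin 0); offset now 28 = byte 3 bit 4; 12 bits remain
Read 6: bits[28:31] width=3 -> value=0 (bin 000); offset now 31 = byte 3 bit 7; 9 bits remain

Answer: 2980 3 3 65 0 0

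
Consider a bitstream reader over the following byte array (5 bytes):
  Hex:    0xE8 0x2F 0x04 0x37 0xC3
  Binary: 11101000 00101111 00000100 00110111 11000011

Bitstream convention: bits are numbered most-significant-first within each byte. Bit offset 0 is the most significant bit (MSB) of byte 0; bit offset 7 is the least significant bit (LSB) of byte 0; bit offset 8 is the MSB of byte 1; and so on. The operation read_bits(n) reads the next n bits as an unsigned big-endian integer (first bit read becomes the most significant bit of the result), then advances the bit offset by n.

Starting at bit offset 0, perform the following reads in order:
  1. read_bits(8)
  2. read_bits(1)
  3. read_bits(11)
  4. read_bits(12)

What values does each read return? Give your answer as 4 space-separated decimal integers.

Read 1: bits[0:8] width=8 -> value=232 (bin 11101000); offset now 8 = byte 1 bit 0; 32 bits remain
Read 2: bits[8:9] width=1 -> value=0 (bin 0); offset now 9 = byte 1 bit 1; 31 bits remain
Read 3: bits[9:20] width=11 -> value=752 (bin 01011110000); offset now 20 = byte 2 bit 4; 20 bits remain
Read 4: bits[20:32] width=12 -> value=1079 (bin 010000110111); offset now 32 = byte 4 bit 0; 8 bits remain

Answer: 232 0 752 1079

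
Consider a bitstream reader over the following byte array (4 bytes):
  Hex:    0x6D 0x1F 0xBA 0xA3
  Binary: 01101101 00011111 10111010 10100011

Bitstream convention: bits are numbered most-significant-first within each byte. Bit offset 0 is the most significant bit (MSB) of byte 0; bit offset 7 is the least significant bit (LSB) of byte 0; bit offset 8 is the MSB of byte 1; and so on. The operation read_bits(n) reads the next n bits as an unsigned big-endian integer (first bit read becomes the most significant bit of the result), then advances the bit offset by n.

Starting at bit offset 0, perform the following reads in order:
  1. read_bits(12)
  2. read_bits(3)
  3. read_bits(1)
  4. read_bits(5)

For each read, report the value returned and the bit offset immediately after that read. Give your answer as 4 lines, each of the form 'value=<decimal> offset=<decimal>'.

Read 1: bits[0:12] width=12 -> value=1745 (bin 011011010001); offset now 12 = byte 1 bit 4; 20 bits remain
Read 2: bits[12:15] width=3 -> value=7 (bin 111); offset now 15 = byte 1 bit 7; 17 bits remain
Read 3: bits[15:16] width=1 -> value=1 (bin 1); offset now 16 = byte 2 bit 0; 16 bits remain
Read 4: bits[16:21] width=5 -> value=23 (bin 10111); offset now 21 = byte 2 bit 5; 11 bits remain

Answer: value=1745 offset=12
value=7 offset=15
value=1 offset=16
value=23 offset=21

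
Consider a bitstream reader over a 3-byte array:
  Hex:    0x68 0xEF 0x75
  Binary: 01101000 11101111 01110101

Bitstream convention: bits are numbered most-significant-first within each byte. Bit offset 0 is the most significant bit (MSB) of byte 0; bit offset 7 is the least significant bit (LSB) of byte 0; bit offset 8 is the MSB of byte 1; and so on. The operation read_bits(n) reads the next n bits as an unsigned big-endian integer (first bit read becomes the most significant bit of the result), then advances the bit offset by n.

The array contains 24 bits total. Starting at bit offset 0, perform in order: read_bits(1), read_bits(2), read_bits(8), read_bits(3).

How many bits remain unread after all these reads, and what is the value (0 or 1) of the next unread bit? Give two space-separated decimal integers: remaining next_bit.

Answer: 10 1

Derivation:
Read 1: bits[0:1] width=1 -> value=0 (bin 0); offset now 1 = byte 0 bit 1; 23 bits remain
Read 2: bits[1:3] width=2 -> value=3 (bin 11); offset now 3 = byte 0 bit 3; 21 bits remain
Read 3: bits[3:11] width=8 -> value=71 (bin 01000111); offset now 11 = byte 1 bit 3; 13 bits remain
Read 4: bits[11:14] width=3 -> value=3 (bin 011); offset now 14 = byte 1 bit 6; 10 bits remain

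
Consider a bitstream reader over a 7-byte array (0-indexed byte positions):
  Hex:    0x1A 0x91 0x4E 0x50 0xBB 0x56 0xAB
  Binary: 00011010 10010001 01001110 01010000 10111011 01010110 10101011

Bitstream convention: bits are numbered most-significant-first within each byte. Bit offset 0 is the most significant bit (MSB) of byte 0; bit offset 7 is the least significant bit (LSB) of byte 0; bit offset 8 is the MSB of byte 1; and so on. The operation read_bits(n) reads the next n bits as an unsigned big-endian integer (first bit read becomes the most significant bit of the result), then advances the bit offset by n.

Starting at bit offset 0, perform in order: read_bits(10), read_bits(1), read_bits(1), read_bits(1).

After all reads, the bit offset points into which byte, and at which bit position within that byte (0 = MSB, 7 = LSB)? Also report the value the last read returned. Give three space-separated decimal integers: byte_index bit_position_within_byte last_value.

Read 1: bits[0:10] width=10 -> value=106 (bin 0001101010); offset now 10 = byte 1 bit 2; 46 bits remain
Read 2: bits[10:11] width=1 -> value=0 (bin 0); offset now 11 = byte 1 bit 3; 45 bits remain
Read 3: bits[11:12] width=1 -> value=1 (bin 1); offset now 12 = byte 1 bit 4; 44 bits remain
Read 4: bits[12:13] width=1 -> value=0 (bin 0); offset now 13 = byte 1 bit 5; 43 bits remain

Answer: 1 5 0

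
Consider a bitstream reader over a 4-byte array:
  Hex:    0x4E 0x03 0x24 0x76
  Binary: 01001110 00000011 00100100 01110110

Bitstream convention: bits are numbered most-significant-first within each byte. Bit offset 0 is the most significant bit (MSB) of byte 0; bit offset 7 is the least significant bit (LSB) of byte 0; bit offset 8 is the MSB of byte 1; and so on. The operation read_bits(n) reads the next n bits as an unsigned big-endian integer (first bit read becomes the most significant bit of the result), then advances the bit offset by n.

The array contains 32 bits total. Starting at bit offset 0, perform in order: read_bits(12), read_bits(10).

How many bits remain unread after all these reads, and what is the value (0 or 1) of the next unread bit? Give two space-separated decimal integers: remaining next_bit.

Answer: 10 0

Derivation:
Read 1: bits[0:12] width=12 -> value=1248 (bin 010011100000); offset now 12 = byte 1 bit 4; 20 bits remain
Read 2: bits[12:22] width=10 -> value=201 (bin 0011001001); offset now 22 = byte 2 bit 6; 10 bits remain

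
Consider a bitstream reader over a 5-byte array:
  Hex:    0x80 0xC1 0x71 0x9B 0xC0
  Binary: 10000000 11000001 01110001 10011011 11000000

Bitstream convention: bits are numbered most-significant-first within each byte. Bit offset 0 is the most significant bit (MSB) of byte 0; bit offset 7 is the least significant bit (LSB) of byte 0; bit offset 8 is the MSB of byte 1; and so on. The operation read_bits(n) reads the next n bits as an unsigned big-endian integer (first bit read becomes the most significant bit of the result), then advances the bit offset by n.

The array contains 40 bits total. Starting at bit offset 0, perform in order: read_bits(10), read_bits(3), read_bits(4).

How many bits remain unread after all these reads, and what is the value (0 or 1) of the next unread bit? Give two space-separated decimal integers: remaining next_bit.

Read 1: bits[0:10] width=10 -> value=515 (bin 1000000011); offset now 10 = byte 1 bit 2; 30 bits remain
Read 2: bits[10:13] width=3 -> value=0 (bin 000); offset now 13 = byte 1 bit 5; 27 bits remain
Read 3: bits[13:17] width=4 -> value=2 (bin 0010); offset now 17 = byte 2 bit 1; 23 bits remain

Answer: 23 1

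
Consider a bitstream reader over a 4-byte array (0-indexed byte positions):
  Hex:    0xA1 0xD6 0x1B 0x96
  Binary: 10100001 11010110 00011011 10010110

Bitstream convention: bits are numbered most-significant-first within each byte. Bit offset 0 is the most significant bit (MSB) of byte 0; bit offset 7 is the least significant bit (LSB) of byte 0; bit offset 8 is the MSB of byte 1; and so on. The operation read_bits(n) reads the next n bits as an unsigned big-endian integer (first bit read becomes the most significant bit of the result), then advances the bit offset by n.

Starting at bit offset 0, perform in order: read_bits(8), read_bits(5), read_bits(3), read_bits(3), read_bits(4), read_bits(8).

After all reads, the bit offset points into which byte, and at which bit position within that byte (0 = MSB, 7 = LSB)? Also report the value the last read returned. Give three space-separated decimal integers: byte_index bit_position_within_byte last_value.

Read 1: bits[0:8] width=8 -> value=161 (bin 10100001); offset now 8 = byte 1 bit 0; 24 bits remain
Read 2: bits[8:13] width=5 -> value=26 (bin 11010); offset now 13 = byte 1 bit 5; 19 bits remain
Read 3: bits[13:16] width=3 -> value=6 (bin 110); offset now 16 = byte 2 bit 0; 16 bits remain
Read 4: bits[16:19] width=3 -> value=0 (bin 000); offset now 19 = byte 2 bit 3; 13 bits remain
Read 5: bits[19:23] width=4 -> value=13 (bin 1101); offset now 23 = byte 2 bit 7; 9 bits remain
Read 6: bits[23:31] width=8 -> value=203 (bin 11001011); offset now 31 = byte 3 bit 7; 1 bits remain

Answer: 3 7 203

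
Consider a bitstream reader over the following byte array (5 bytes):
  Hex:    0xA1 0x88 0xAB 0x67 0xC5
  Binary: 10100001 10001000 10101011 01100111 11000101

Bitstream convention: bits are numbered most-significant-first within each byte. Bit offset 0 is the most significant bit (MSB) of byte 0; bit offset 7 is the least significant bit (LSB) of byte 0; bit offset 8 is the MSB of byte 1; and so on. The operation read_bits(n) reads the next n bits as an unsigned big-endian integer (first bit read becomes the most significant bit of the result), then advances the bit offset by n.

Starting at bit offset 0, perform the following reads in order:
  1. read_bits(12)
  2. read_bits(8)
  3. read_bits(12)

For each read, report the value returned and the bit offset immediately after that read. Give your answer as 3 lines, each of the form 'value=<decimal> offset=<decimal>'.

Read 1: bits[0:12] width=12 -> value=2584 (bin 101000011000); offset now 12 = byte 1 bit 4; 28 bits remain
Read 2: bits[12:20] width=8 -> value=138 (bin 10001010); offset now 20 = byte 2 bit 4; 20 bits remain
Read 3: bits[20:32] width=12 -> value=2919 (bin 101101100111); offset now 32 = byte 4 bit 0; 8 bits remain

Answer: value=2584 offset=12
value=138 offset=20
value=2919 offset=32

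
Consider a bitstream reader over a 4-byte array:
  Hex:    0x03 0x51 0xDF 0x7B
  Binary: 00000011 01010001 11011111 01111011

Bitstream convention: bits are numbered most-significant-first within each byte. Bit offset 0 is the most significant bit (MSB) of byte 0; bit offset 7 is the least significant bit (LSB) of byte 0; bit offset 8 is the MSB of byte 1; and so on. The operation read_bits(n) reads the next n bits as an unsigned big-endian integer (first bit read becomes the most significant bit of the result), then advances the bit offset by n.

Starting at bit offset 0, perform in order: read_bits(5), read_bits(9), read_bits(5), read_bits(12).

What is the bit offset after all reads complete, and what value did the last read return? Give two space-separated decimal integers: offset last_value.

Answer: 31 4029

Derivation:
Read 1: bits[0:5] width=5 -> value=0 (bin 00000); offset now 5 = byte 0 bit 5; 27 bits remain
Read 2: bits[5:14] width=9 -> value=212 (bin 011010100); offset now 14 = byte 1 bit 6; 18 bits remain
Read 3: bits[14:19] width=5 -> value=14 (bin 01110); offset now 19 = byte 2 bit 3; 13 bits remain
Read 4: bits[19:31] width=12 -> value=4029 (bin 111110111101); offset now 31 = byte 3 bit 7; 1 bits remain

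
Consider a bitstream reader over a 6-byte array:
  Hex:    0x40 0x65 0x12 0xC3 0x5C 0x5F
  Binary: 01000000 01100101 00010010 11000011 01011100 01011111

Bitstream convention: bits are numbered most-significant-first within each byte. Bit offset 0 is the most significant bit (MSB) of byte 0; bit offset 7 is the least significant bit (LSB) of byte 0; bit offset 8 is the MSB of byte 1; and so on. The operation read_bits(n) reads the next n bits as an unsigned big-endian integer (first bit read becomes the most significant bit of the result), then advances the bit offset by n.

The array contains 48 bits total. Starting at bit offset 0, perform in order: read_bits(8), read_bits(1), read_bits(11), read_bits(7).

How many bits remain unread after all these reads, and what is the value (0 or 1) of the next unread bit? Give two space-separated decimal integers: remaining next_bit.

Answer: 21 0

Derivation:
Read 1: bits[0:8] width=8 -> value=64 (bin 01000000); offset now 8 = byte 1 bit 0; 40 bits remain
Read 2: bits[8:9] width=1 -> value=0 (bin 0); offset now 9 = byte 1 bit 1; 39 bits remain
Read 3: bits[9:20] width=11 -> value=1617 (bin 11001010001); offset now 20 = byte 2 bit 4; 28 bits remain
Read 4: bits[20:27] width=7 -> value=22 (bin 0010110); offset now 27 = byte 3 bit 3; 21 bits remain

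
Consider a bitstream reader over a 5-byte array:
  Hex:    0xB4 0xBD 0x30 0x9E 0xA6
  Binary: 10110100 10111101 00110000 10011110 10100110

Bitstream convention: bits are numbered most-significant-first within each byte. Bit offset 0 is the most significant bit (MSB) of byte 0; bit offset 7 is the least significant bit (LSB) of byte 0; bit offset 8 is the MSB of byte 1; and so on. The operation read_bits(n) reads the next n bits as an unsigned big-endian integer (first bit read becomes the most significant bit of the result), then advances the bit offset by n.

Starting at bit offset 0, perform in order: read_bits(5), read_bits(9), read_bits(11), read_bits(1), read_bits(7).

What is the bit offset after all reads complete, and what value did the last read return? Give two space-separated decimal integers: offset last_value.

Read 1: bits[0:5] width=5 -> value=22 (bin 10110); offset now 5 = byte 0 bit 5; 35 bits remain
Read 2: bits[5:14] width=9 -> value=303 (bin 100101111); offset now 14 = byte 1 bit 6; 26 bits remain
Read 3: bits[14:25] width=11 -> value=609 (bin 01001100001); offset now 25 = byte 3 bit 1; 15 bits remain
Read 4: bits[25:26] width=1 -> value=0 (bin 0); offset now 26 = byte 3 bit 2; 14 bits remain
Read 5: bits[26:33] width=7 -> value=61 (bin 0111101); offset now 33 = byte 4 bit 1; 7 bits remain

Answer: 33 61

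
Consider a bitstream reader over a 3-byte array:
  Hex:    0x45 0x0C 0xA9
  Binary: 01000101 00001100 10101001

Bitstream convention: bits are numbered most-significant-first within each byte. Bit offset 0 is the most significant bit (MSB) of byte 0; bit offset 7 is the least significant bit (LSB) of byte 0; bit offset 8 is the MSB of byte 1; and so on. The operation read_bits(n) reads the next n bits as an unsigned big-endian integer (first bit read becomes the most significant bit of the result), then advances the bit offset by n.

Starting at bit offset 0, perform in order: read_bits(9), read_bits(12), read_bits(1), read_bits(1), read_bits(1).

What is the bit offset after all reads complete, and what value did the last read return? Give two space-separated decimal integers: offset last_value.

Answer: 24 1

Derivation:
Read 1: bits[0:9] width=9 -> value=138 (bin 010001010); offset now 9 = byte 1 bit 1; 15 bits remain
Read 2: bits[9:21] width=12 -> value=405 (bin 000110010101); offset now 21 = byte 2 bit 5; 3 bits remain
Read 3: bits[21:22] width=1 -> value=0 (bin 0); offset now 22 = byte 2 bit 6; 2 bits remain
Read 4: bits[22:23] width=1 -> value=0 (bin 0); offset now 23 = byte 2 bit 7; 1 bits remain
Read 5: bits[23:24] width=1 -> value=1 (bin 1); offset now 24 = byte 3 bit 0; 0 bits remain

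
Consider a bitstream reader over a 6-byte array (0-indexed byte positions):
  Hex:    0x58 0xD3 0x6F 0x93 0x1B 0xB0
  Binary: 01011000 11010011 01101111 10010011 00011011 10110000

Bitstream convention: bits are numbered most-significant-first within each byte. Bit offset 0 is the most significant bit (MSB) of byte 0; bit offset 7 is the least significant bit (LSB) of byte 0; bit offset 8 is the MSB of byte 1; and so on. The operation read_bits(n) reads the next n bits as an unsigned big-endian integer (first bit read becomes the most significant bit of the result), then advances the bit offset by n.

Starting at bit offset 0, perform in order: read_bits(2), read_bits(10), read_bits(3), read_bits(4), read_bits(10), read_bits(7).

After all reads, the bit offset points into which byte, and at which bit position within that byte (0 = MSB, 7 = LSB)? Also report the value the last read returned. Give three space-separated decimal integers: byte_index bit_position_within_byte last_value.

Read 1: bits[0:2] width=2 -> value=1 (bin 01); offset now 2 = byte 0 bit 2; 46 bits remain
Read 2: bits[2:12] width=10 -> value=397 (bin 0110001101); offset now 12 = byte 1 bit 4; 36 bits remain
Read 3: bits[12:15] width=3 -> value=1 (bin 001); offset now 15 = byte 1 bit 7; 33 bits remain
Read 4: bits[15:19] width=4 -> value=11 (bin 1011); offset now 19 = byte 2 bit 3; 29 bits remain
Read 5: bits[19:29] width=10 -> value=498 (bin 0111110010); offset now 29 = byte 3 bit 5; 19 bits remain
Read 6: bits[29:36] width=7 -> value=49 (bin 0110001); offset now 36 = byte 4 bit 4; 12 bits remain

Answer: 4 4 49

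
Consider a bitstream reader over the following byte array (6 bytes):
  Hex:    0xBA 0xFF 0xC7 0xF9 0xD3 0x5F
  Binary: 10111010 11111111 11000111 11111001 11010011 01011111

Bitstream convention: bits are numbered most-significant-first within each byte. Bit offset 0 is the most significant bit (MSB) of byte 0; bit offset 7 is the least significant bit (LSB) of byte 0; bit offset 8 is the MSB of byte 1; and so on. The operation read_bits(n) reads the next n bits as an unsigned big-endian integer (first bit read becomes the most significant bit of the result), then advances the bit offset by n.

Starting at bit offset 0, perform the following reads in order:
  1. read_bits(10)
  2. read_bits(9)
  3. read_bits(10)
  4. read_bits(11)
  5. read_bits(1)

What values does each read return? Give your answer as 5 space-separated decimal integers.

Read 1: bits[0:10] width=10 -> value=747 (bin 1011101011); offset now 10 = byte 1 bit 2; 38 bits remain
Read 2: bits[10:19] width=9 -> value=510 (bin 111111110); offset now 19 = byte 2 bit 3; 29 bits remain
Read 3: bits[19:29] width=10 -> value=255 (bin 0011111111); offset now 29 = byte 3 bit 5; 19 bits remain
Read 4: bits[29:40] width=11 -> value=467 (bin 00111010011); offset now 40 = byte 5 bit 0; 8 bits remain
Read 5: bits[40:41] width=1 -> value=0 (bin 0); offset now 41 = byte 5 bit 1; 7 bits remain

Answer: 747 510 255 467 0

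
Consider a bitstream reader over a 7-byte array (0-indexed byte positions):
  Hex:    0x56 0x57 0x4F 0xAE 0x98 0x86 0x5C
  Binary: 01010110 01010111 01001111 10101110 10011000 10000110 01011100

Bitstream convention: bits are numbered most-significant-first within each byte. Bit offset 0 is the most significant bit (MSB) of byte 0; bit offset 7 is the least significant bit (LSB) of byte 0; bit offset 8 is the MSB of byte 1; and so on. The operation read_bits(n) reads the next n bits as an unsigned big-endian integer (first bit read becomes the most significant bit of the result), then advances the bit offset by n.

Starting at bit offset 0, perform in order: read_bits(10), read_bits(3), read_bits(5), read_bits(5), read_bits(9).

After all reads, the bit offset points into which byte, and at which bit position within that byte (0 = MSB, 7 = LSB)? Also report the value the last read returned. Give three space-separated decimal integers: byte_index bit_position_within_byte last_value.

Answer: 4 0 430

Derivation:
Read 1: bits[0:10] width=10 -> value=345 (bin 0101011001); offset now 10 = byte 1 bit 2; 46 bits remain
Read 2: bits[10:13] width=3 -> value=2 (bin 010); offset now 13 = byte 1 bit 5; 43 bits remain
Read 3: bits[13:18] width=5 -> value=29 (bin 11101); offset now 18 = byte 2 bit 2; 38 bits remain
Read 4: bits[18:23] width=5 -> value=7 (bin 00111); offset now 23 = byte 2 bit 7; 33 bits remain
Read 5: bits[23:32] width=9 -> value=430 (bin 110101110); offset now 32 = byte 4 bit 0; 24 bits remain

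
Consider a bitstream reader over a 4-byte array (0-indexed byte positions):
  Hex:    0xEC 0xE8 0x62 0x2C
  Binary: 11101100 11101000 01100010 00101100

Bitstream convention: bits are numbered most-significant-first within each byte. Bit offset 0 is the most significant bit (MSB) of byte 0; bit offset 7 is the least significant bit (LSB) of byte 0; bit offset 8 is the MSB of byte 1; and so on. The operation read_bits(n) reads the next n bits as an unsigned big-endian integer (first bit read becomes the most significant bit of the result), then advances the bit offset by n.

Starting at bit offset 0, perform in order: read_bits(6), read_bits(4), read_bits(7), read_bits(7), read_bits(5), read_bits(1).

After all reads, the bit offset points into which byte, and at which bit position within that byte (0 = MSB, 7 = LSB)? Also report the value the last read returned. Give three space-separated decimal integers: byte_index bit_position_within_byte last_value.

Read 1: bits[0:6] width=6 -> value=59 (bin 111011); offset now 6 = byte 0 bit 6; 26 bits remain
Read 2: bits[6:10] width=4 -> value=3 (bin 0011); offset now 10 = byte 1 bit 2; 22 bits remain
Read 3: bits[10:17] width=7 -> value=80 (bin 1010000); offset now 17 = byte 2 bit 1; 15 bits remain
Read 4: bits[17:24] width=7 -> value=98 (bin 1100010); offset now 24 = byte 3 bit 0; 8 bits remain
Read 5: bits[24:29] width=5 -> value=5 (bin 00101); offset now 29 = byte 3 bit 5; 3 bits remain
Read 6: bits[29:30] width=1 -> value=1 (bin 1); offset now 30 = byte 3 bit 6; 2 bits remain

Answer: 3 6 1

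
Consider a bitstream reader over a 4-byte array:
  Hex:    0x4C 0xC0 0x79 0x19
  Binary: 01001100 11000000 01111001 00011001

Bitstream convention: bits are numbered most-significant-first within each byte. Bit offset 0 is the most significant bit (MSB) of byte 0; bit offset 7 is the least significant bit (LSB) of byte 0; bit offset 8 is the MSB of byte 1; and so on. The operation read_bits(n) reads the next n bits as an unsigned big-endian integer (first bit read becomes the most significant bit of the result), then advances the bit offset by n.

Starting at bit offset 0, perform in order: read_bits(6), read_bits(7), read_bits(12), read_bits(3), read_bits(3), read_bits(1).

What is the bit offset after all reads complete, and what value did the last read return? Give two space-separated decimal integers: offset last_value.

Answer: 32 1

Derivation:
Read 1: bits[0:6] width=6 -> value=19 (bin 010011); offset now 6 = byte 0 bit 6; 26 bits remain
Read 2: bits[6:13] width=7 -> value=24 (bin 0011000); offset now 13 = byte 1 bit 5; 19 bits remain
Read 3: bits[13:25] width=12 -> value=242 (bin 000011110010); offset now 25 = byte 3 bit 1; 7 bits remain
Read 4: bits[25:28] width=3 -> value=1 (bin 001); offset now 28 = byte 3 bit 4; 4 bits remain
Read 5: bits[28:31] width=3 -> value=4 (bin 100); offset now 31 = byte 3 bit 7; 1 bits remain
Read 6: bits[31:32] width=1 -> value=1 (bin 1); offset now 32 = byte 4 bit 0; 0 bits remain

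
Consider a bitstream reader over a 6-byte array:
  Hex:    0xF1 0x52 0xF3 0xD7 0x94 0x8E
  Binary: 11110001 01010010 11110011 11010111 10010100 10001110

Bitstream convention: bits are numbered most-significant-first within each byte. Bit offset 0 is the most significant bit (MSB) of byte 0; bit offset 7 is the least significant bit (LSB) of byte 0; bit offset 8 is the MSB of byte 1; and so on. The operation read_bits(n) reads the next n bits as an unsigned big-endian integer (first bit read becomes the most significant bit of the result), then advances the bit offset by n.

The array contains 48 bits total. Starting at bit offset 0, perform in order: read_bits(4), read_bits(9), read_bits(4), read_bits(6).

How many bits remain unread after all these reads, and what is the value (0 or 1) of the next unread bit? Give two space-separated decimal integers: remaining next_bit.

Answer: 25 1

Derivation:
Read 1: bits[0:4] width=4 -> value=15 (bin 1111); offset now 4 = byte 0 bit 4; 44 bits remain
Read 2: bits[4:13] width=9 -> value=42 (bin 000101010); offset now 13 = byte 1 bit 5; 35 bits remain
Read 3: bits[13:17] width=4 -> value=5 (bin 0101); offset now 17 = byte 2 bit 1; 31 bits remain
Read 4: bits[17:23] width=6 -> value=57 (bin 111001); offset now 23 = byte 2 bit 7; 25 bits remain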